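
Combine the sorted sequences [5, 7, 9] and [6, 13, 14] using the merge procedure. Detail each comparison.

Merging process:

Compare 5 vs 6: take 5 from left. Merged: [5]
Compare 7 vs 6: take 6 from right. Merged: [5, 6]
Compare 7 vs 13: take 7 from left. Merged: [5, 6, 7]
Compare 9 vs 13: take 9 from left. Merged: [5, 6, 7, 9]
Append remaining from right: [13, 14]. Merged: [5, 6, 7, 9, 13, 14]

Final merged array: [5, 6, 7, 9, 13, 14]
Total comparisons: 4

The merged array is [5, 6, 7, 9, 13, 14], requiring 4 comparisons. The merge step runs in O(n) time where n is the total number of elements.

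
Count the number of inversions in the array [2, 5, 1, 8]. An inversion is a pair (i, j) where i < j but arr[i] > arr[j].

Finding inversions in [2, 5, 1, 8]:

(0, 2): arr[0]=2 > arr[2]=1
(1, 2): arr[1]=5 > arr[2]=1

Total inversions: 2

The array has 2 inversion(s): (0,2), (1,2). Each pair (i,j) satisfies i < j and arr[i] > arr[j].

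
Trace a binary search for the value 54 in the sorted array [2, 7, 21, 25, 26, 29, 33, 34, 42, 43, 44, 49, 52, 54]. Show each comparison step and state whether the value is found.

Binary search for 54 in [2, 7, 21, 25, 26, 29, 33, 34, 42, 43, 44, 49, 52, 54]:

lo=0, hi=13, mid=6, arr[mid]=33 -> 33 < 54, search right half
lo=7, hi=13, mid=10, arr[mid]=44 -> 44 < 54, search right half
lo=11, hi=13, mid=12, arr[mid]=52 -> 52 < 54, search right half
lo=13, hi=13, mid=13, arr[mid]=54 -> Found target at index 13!

Binary search finds 54 at index 13 after 4 comparisons. The search repeatedly halves the search space by comparing with the middle element.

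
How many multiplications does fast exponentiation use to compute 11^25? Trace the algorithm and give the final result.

Computing 11^25 by squaring (build up from 11^1; each line after the first costs one multiplication):

11^1 = 11
11^2 = (11^1)^2 = 11^2 = 121
11^3 = 11 * 11^2 = 11 * 121 = 1331
11^6 = (11^3)^2 = 1331^2 = 1771561
11^12 = (11^6)^2 = 1771561^2 = 3138428376721
11^24 = (11^12)^2 = 3138428376721^2 = 9849732675807611094711841
11^25 = 11 * 11^24 = 11 * 9849732675807611094711841 = 108347059433883722041830251

Result: 108347059433883722041830251
Multiplications needed: 6 (6 lines after 11^1)

11^25 = 108347059433883722041830251. Using exponentiation by squaring, this requires 6 multiplications. The key idea: if the exponent is even, square the half-power; if odd, multiply by the base once.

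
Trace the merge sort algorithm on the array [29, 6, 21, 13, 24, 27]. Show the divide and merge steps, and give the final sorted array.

Merge sort trace:

Split: [29, 6, 21, 13, 24, 27] -> [29, 6, 21] and [13, 24, 27]
  Split: [29, 6, 21] -> [29] and [6, 21]
    Split: [6, 21] -> [6] and [21]
    Merge: [6] + [21] -> [6, 21]
  Merge: [29] + [6, 21] -> [6, 21, 29]
  Split: [13, 24, 27] -> [13] and [24, 27]
    Split: [24, 27] -> [24] and [27]
    Merge: [24] + [27] -> [24, 27]
  Merge: [13] + [24, 27] -> [13, 24, 27]
Merge: [6, 21, 29] + [13, 24, 27] -> [6, 13, 21, 24, 27, 29]

Final sorted array: [6, 13, 21, 24, 27, 29]

The merge sort proceeds by recursively splitting the array and merging sorted halves.
After all merges, the sorted array is [6, 13, 21, 24, 27, 29].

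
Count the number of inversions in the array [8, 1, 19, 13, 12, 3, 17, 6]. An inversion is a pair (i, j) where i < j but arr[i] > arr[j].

Finding inversions in [8, 1, 19, 13, 12, 3, 17, 6]:

(0, 1): arr[0]=8 > arr[1]=1
(0, 5): arr[0]=8 > arr[5]=3
(0, 7): arr[0]=8 > arr[7]=6
(2, 3): arr[2]=19 > arr[3]=13
(2, 4): arr[2]=19 > arr[4]=12
(2, 5): arr[2]=19 > arr[5]=3
(2, 6): arr[2]=19 > arr[6]=17
(2, 7): arr[2]=19 > arr[7]=6
(3, 4): arr[3]=13 > arr[4]=12
(3, 5): arr[3]=13 > arr[5]=3
(3, 7): arr[3]=13 > arr[7]=6
(4, 5): arr[4]=12 > arr[5]=3
(4, 7): arr[4]=12 > arr[7]=6
(6, 7): arr[6]=17 > arr[7]=6

Total inversions: 14

The array has 14 inversion(s): (0,1), (0,5), (0,7), (2,3), (2,4), (2,5), (2,6), (2,7), (3,4), (3,5), (3,7), (4,5), (4,7), (6,7). Each pair (i,j) satisfies i < j and arr[i] > arr[j].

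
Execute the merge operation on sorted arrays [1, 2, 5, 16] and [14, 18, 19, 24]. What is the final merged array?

Merging process:

Compare 1 vs 14: take 1 from left. Merged: [1]
Compare 2 vs 14: take 2 from left. Merged: [1, 2]
Compare 5 vs 14: take 5 from left. Merged: [1, 2, 5]
Compare 16 vs 14: take 14 from right. Merged: [1, 2, 5, 14]
Compare 16 vs 18: take 16 from left. Merged: [1, 2, 5, 14, 16]
Append remaining from right: [18, 19, 24]. Merged: [1, 2, 5, 14, 16, 18, 19, 24]

Final merged array: [1, 2, 5, 14, 16, 18, 19, 24]
Total comparisons: 5

The merged array is [1, 2, 5, 14, 16, 18, 19, 24], requiring 5 comparisons. The merge step runs in O(n) time where n is the total number of elements.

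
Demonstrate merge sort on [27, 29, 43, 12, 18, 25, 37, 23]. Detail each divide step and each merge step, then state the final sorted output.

Merge sort trace:

Split: [27, 29, 43, 12, 18, 25, 37, 23] -> [27, 29, 43, 12] and [18, 25, 37, 23]
  Split: [27, 29, 43, 12] -> [27, 29] and [43, 12]
    Split: [27, 29] -> [27] and [29]
    Merge: [27] + [29] -> [27, 29]
    Split: [43, 12] -> [43] and [12]
    Merge: [43] + [12] -> [12, 43]
  Merge: [27, 29] + [12, 43] -> [12, 27, 29, 43]
  Split: [18, 25, 37, 23] -> [18, 25] and [37, 23]
    Split: [18, 25] -> [18] and [25]
    Merge: [18] + [25] -> [18, 25]
    Split: [37, 23] -> [37] and [23]
    Merge: [37] + [23] -> [23, 37]
  Merge: [18, 25] + [23, 37] -> [18, 23, 25, 37]
Merge: [12, 27, 29, 43] + [18, 23, 25, 37] -> [12, 18, 23, 25, 27, 29, 37, 43]

Final sorted array: [12, 18, 23, 25, 27, 29, 37, 43]

The merge sort proceeds by recursively splitting the array and merging sorted halves.
After all merges, the sorted array is [12, 18, 23, 25, 27, 29, 37, 43].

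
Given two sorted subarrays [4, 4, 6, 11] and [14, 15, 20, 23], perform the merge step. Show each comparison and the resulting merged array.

Merging process:

Compare 4 vs 14: take 4 from left. Merged: [4]
Compare 4 vs 14: take 4 from left. Merged: [4, 4]
Compare 6 vs 14: take 6 from left. Merged: [4, 4, 6]
Compare 11 vs 14: take 11 from left. Merged: [4, 4, 6, 11]
Append remaining from right: [14, 15, 20, 23]. Merged: [4, 4, 6, 11, 14, 15, 20, 23]

Final merged array: [4, 4, 6, 11, 14, 15, 20, 23]
Total comparisons: 4

The merged array is [4, 4, 6, 11, 14, 15, 20, 23], requiring 4 comparisons. The merge step runs in O(n) time where n is the total number of elements.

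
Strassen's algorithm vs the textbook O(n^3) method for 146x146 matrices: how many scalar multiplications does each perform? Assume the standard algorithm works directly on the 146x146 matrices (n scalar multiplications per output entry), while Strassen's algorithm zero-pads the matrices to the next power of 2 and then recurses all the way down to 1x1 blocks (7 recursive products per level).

Matrix multiplication for 146x146 matrices:

Strassen's algorithm requires power-of-2 dimensions. Pad 146x146 to 256x256 (next power of 2).

Standard algorithm: 146^3 = 3112136 multiplications
Strassen's algorithm: 7^(log2(256)) = 7^8 = 5764801 multiplications
Difference: 3112136 - 5764801 = -2652665 (Strassen uses MORE here due to padding overhead — for small or just-over-power-of-2 n, padding can outweigh the per-level savings)

Standard: 3112136 multiplications (146^3). Strassen: 5764801 multiplications (7^8, after padding to 256x256). Strassen reduces 8 recursive multiplications to 7 at each level.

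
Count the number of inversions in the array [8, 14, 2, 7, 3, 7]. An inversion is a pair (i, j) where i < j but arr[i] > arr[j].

Finding inversions in [8, 14, 2, 7, 3, 7]:

(0, 2): arr[0]=8 > arr[2]=2
(0, 3): arr[0]=8 > arr[3]=7
(0, 4): arr[0]=8 > arr[4]=3
(0, 5): arr[0]=8 > arr[5]=7
(1, 2): arr[1]=14 > arr[2]=2
(1, 3): arr[1]=14 > arr[3]=7
(1, 4): arr[1]=14 > arr[4]=3
(1, 5): arr[1]=14 > arr[5]=7
(3, 4): arr[3]=7 > arr[4]=3

Total inversions: 9

The array has 9 inversion(s): (0,2), (0,3), (0,4), (0,5), (1,2), (1,3), (1,4), (1,5), (3,4). Each pair (i,j) satisfies i < j and arr[i] > arr[j].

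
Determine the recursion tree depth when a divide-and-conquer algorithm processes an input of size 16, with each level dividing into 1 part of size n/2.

For divide and conquer with division factor 2:

Problem sizes at each level:
Level 0: 16
Level 1: 8
Level 2: 4
Level 3: 2
Level 4: 1

The root is level 0 and the size-1 base case is level 4 (the tree spans levels 0 through 4, i.e. 5 levels counting the root), so the depth is the number of divisions: log_2(16) = 4

The recursion tree depth is log_2(16) = 4. At each level, the problem size is divided by 2, so it takes 4 divisions to reduce to a base case of size 1. The algorithm makes 1 recursive call at each level.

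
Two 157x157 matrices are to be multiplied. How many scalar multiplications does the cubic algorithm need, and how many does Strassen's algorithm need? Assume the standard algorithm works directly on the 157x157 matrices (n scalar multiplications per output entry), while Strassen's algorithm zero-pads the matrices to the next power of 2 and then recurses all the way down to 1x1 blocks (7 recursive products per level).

Matrix multiplication for 157x157 matrices:

Strassen's algorithm requires power-of-2 dimensions. Pad 157x157 to 256x256 (next power of 2).

Standard algorithm: 157^3 = 3869893 multiplications
Strassen's algorithm: 7^(log2(256)) = 7^8 = 5764801 multiplications
Difference: 3869893 - 5764801 = -1894908 (Strassen uses MORE here due to padding overhead — for small or just-over-power-of-2 n, padding can outweigh the per-level savings)

Standard: 3869893 multiplications (157^3). Strassen: 5764801 multiplications (7^8, after padding to 256x256). Strassen reduces 8 recursive multiplications to 7 at each level.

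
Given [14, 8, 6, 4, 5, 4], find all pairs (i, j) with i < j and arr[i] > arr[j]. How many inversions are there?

Finding inversions in [14, 8, 6, 4, 5, 4]:

(0, 1): arr[0]=14 > arr[1]=8
(0, 2): arr[0]=14 > arr[2]=6
(0, 3): arr[0]=14 > arr[3]=4
(0, 4): arr[0]=14 > arr[4]=5
(0, 5): arr[0]=14 > arr[5]=4
(1, 2): arr[1]=8 > arr[2]=6
(1, 3): arr[1]=8 > arr[3]=4
(1, 4): arr[1]=8 > arr[4]=5
(1, 5): arr[1]=8 > arr[5]=4
(2, 3): arr[2]=6 > arr[3]=4
(2, 4): arr[2]=6 > arr[4]=5
(2, 5): arr[2]=6 > arr[5]=4
(4, 5): arr[4]=5 > arr[5]=4

Total inversions: 13

The array has 13 inversion(s): (0,1), (0,2), (0,3), (0,4), (0,5), (1,2), (1,3), (1,4), (1,5), (2,3), (2,4), (2,5), (4,5). Each pair (i,j) satisfies i < j and arr[i] > arr[j].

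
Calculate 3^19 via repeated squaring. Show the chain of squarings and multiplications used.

Computing 3^19 by squaring (build up from 3^1; each line after the first costs one multiplication):

3^1 = 3
3^2 = (3^1)^2 = 3^2 = 9
3^4 = (3^2)^2 = 9^2 = 81
3^8 = (3^4)^2 = 81^2 = 6561
3^9 = 3 * 3^8 = 3 * 6561 = 19683
3^18 = (3^9)^2 = 19683^2 = 387420489
3^19 = 3 * 3^18 = 3 * 387420489 = 1162261467

Result: 1162261467
Multiplications needed: 6 (6 lines after 3^1)

3^19 = 1162261467. Using exponentiation by squaring, this requires 6 multiplications. The key idea: if the exponent is even, square the half-power; if odd, multiply by the base once.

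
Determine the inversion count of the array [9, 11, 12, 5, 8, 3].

Finding inversions in [9, 11, 12, 5, 8, 3]:

(0, 3): arr[0]=9 > arr[3]=5
(0, 4): arr[0]=9 > arr[4]=8
(0, 5): arr[0]=9 > arr[5]=3
(1, 3): arr[1]=11 > arr[3]=5
(1, 4): arr[1]=11 > arr[4]=8
(1, 5): arr[1]=11 > arr[5]=3
(2, 3): arr[2]=12 > arr[3]=5
(2, 4): arr[2]=12 > arr[4]=8
(2, 5): arr[2]=12 > arr[5]=3
(3, 5): arr[3]=5 > arr[5]=3
(4, 5): arr[4]=8 > arr[5]=3

Total inversions: 11

The array has 11 inversion(s): (0,3), (0,4), (0,5), (1,3), (1,4), (1,5), (2,3), (2,4), (2,5), (3,5), (4,5). Each pair (i,j) satisfies i < j and arr[i] > arr[j].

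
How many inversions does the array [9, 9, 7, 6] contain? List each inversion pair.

Finding inversions in [9, 9, 7, 6]:

(0, 2): arr[0]=9 > arr[2]=7
(0, 3): arr[0]=9 > arr[3]=6
(1, 2): arr[1]=9 > arr[2]=7
(1, 3): arr[1]=9 > arr[3]=6
(2, 3): arr[2]=7 > arr[3]=6

Total inversions: 5

The array has 5 inversion(s): (0,2), (0,3), (1,2), (1,3), (2,3). Each pair (i,j) satisfies i < j and arr[i] > arr[j].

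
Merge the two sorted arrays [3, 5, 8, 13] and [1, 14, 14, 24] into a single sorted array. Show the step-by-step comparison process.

Merging process:

Compare 3 vs 1: take 1 from right. Merged: [1]
Compare 3 vs 14: take 3 from left. Merged: [1, 3]
Compare 5 vs 14: take 5 from left. Merged: [1, 3, 5]
Compare 8 vs 14: take 8 from left. Merged: [1, 3, 5, 8]
Compare 13 vs 14: take 13 from left. Merged: [1, 3, 5, 8, 13]
Append remaining from right: [14, 14, 24]. Merged: [1, 3, 5, 8, 13, 14, 14, 24]

Final merged array: [1, 3, 5, 8, 13, 14, 14, 24]
Total comparisons: 5

The merged array is [1, 3, 5, 8, 13, 14, 14, 24], requiring 5 comparisons. The merge step runs in O(n) time where n is the total number of elements.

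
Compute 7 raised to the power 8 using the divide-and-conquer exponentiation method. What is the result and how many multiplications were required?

Computing 7^8 by squaring (build up from 7^1; each line after the first costs one multiplication):

7^1 = 7
7^2 = (7^1)^2 = 7^2 = 49
7^4 = (7^2)^2 = 49^2 = 2401
7^8 = (7^4)^2 = 2401^2 = 5764801

Result: 5764801
Multiplications needed: 3 (3 lines after 7^1)

7^8 = 5764801. Using exponentiation by squaring, this requires 3 multiplications. The key idea: if the exponent is even, square the half-power; if odd, multiply by the base once.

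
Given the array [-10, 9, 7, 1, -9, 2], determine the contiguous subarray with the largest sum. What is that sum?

Using Kadane's algorithm on [-10, 9, 7, 1, -9, 2]:

Scanning through the array:
Position 1 (value 9): max_ending_here = 9, max_so_far = 9
Position 2 (value 7): max_ending_here = 16, max_so_far = 16
Position 3 (value 1): max_ending_here = 17, max_so_far = 17
Position 4 (value -9): max_ending_here = 8, max_so_far = 17
Position 5 (value 2): max_ending_here = 10, max_so_far = 17

Maximum subarray: [9, 7, 1]
Maximum sum: 17

The maximum subarray is [9, 7, 1] with sum 17. This subarray runs from index 1 to index 3.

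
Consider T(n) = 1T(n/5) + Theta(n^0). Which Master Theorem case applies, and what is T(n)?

Master Theorem for T(n) = 1T(n/5) + O(n^0):

a = 1, b = 5, c = 0
log_b(a) = log_5(1) = 0.0000

Case 2: c = 0 = log_5(1) = 0.0000
T(n) = O(n^0 log n) = O(log n)

For T(n) = 1T(n/5) + O(n^0): log_5(1) = 0.0000. This is Case 2 of the Master Theorem (c = log_b(a), equal work at all levels), giving O(log n).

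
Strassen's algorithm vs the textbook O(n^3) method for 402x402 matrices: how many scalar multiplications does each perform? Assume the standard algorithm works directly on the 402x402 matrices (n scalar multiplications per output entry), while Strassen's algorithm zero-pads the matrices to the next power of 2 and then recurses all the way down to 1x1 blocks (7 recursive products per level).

Matrix multiplication for 402x402 matrices:

Strassen's algorithm requires power-of-2 dimensions. Pad 402x402 to 512x512 (next power of 2).

Standard algorithm: 402^3 = 64964808 multiplications
Strassen's algorithm: 7^(log2(512)) = 7^9 = 40353607 multiplications
Savings: 64964808 - 40353607 = 24611201 multiplications

Standard: 64964808 multiplications (402^3). Strassen: 40353607 multiplications (7^9, after padding to 512x512). Strassen reduces 8 recursive multiplications to 7 at each level.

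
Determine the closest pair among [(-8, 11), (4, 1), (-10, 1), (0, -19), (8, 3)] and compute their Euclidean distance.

Computing all pairwise distances among 5 points:

d((-8, 11), (4, 1)) = 15.6205
d((-8, 11), (-10, 1)) = 10.198
d((-8, 11), (0, -19)) = 31.0483
d((-8, 11), (8, 3)) = 17.8885
d((4, 1), (-10, 1)) = 14.0
d((4, 1), (0, -19)) = 20.3961
d((4, 1), (8, 3)) = 4.4721 <-- minimum
d((-10, 1), (0, -19)) = 22.3607
d((-10, 1), (8, 3)) = 18.1108
d((0, -19), (8, 3)) = 23.4094

Closest pair: (4, 1) and (8, 3) with distance 4.4721

The closest pair is (4, 1) and (8, 3) with Euclidean distance 4.4721. For 5 points, brute-force pairwise comparison is shown above. For large n, the divide-and-conquer algorithm (sort by x, recurse on halves, check the dividing strip) achieves O(n log n).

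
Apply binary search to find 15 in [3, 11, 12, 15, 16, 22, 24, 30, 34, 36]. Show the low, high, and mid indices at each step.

Binary search for 15 in [3, 11, 12, 15, 16, 22, 24, 30, 34, 36]:

lo=0, hi=9, mid=4, arr[mid]=16 -> 16 > 15, search left half
lo=0, hi=3, mid=1, arr[mid]=11 -> 11 < 15, search right half
lo=2, hi=3, mid=2, arr[mid]=12 -> 12 < 15, search right half
lo=3, hi=3, mid=3, arr[mid]=15 -> Found target at index 3!

Binary search finds 15 at index 3 after 4 comparisons. The search repeatedly halves the search space by comparing with the middle element.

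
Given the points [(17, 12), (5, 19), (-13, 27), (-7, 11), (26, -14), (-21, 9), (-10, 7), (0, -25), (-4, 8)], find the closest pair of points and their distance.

Computing all pairwise distances among 9 points:

d((17, 12), (5, 19)) = 13.8924
d((17, 12), (-13, 27)) = 33.541
d((17, 12), (-7, 11)) = 24.0208
d((17, 12), (26, -14)) = 27.5136
d((17, 12), (-21, 9)) = 38.1182
d((17, 12), (-10, 7)) = 27.4591
d((17, 12), (0, -25)) = 40.7185
d((17, 12), (-4, 8)) = 21.3776
d((5, 19), (-13, 27)) = 19.6977
d((5, 19), (-7, 11)) = 14.4222
d((5, 19), (26, -14)) = 39.1152
d((5, 19), (-21, 9)) = 27.8568
d((5, 19), (-10, 7)) = 19.2094
d((5, 19), (0, -25)) = 44.2832
d((5, 19), (-4, 8)) = 14.2127
d((-13, 27), (-7, 11)) = 17.088
d((-13, 27), (26, -14)) = 56.5862
d((-13, 27), (-21, 9)) = 19.6977
d((-13, 27), (-10, 7)) = 20.2237
d((-13, 27), (0, -25)) = 53.6004
d((-13, 27), (-4, 8)) = 21.0238
d((-7, 11), (26, -14)) = 41.4005
d((-7, 11), (-21, 9)) = 14.1421
d((-7, 11), (-10, 7)) = 5.0
d((-7, 11), (0, -25)) = 36.6742
d((-7, 11), (-4, 8)) = 4.2426 <-- minimum
d((26, -14), (-21, 9)) = 52.3259
d((26, -14), (-10, 7)) = 41.6773
d((26, -14), (0, -25)) = 28.2312
d((26, -14), (-4, 8)) = 37.2022
d((-21, 9), (-10, 7)) = 11.1803
d((-21, 9), (0, -25)) = 39.9625
d((-21, 9), (-4, 8)) = 17.0294
d((-10, 7), (0, -25)) = 33.5261
d((-10, 7), (-4, 8)) = 6.0828
d((0, -25), (-4, 8)) = 33.2415

Closest pair: (-7, 11) and (-4, 8) with distance 4.2426

The closest pair is (-7, 11) and (-4, 8) with Euclidean distance 4.2426. For 9 points, brute-force pairwise comparison is shown above. For large n, the divide-and-conquer algorithm (sort by x, recurse on halves, check the dividing strip) achieves O(n log n).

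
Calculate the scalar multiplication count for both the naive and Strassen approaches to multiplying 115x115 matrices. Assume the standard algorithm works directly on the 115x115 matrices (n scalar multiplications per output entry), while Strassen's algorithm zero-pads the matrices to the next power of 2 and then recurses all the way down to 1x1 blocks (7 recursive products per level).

Matrix multiplication for 115x115 matrices:

Strassen's algorithm requires power-of-2 dimensions. Pad 115x115 to 128x128 (next power of 2).

Standard algorithm: 115^3 = 1520875 multiplications
Strassen's algorithm: 7^(log2(128)) = 7^7 = 823543 multiplications
Savings: 1520875 - 823543 = 697332 multiplications

Standard: 1520875 multiplications (115^3). Strassen: 823543 multiplications (7^7, after padding to 128x128). Strassen reduces 8 recursive multiplications to 7 at each level.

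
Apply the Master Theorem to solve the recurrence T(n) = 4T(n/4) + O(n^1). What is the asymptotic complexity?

Master Theorem for T(n) = 4T(n/4) + O(n^1):

a = 4, b = 4, c = 1
log_b(a) = log_4(4) = 1.0000

Case 2: c = 1 = log_4(4) = 1.0000
T(n) = O(n^1 log n) = O(n log n)

For T(n) = 4T(n/4) + O(n^1): log_4(4) = 1.0000. This is Case 2 of the Master Theorem (c = log_b(a), equal work at all levels), giving O(n log n).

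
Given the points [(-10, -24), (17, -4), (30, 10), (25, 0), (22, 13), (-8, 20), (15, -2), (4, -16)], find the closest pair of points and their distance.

Computing all pairwise distances among 8 points:

d((-10, -24), (17, -4)) = 33.6006
d((-10, -24), (30, 10)) = 52.4976
d((-10, -24), (25, 0)) = 42.4382
d((-10, -24), (22, 13)) = 48.9183
d((-10, -24), (-8, 20)) = 44.0454
d((-10, -24), (15, -2)) = 33.3017
d((-10, -24), (4, -16)) = 16.1245
d((17, -4), (30, 10)) = 19.105
d((17, -4), (25, 0)) = 8.9443
d((17, -4), (22, 13)) = 17.72
d((17, -4), (-8, 20)) = 34.6554
d((17, -4), (15, -2)) = 2.8284 <-- minimum
d((17, -4), (4, -16)) = 17.6918
d((30, 10), (25, 0)) = 11.1803
d((30, 10), (22, 13)) = 8.544
d((30, 10), (-8, 20)) = 39.2938
d((30, 10), (15, -2)) = 19.2094
d((30, 10), (4, -16)) = 36.7696
d((25, 0), (22, 13)) = 13.3417
d((25, 0), (-8, 20)) = 38.5876
d((25, 0), (15, -2)) = 10.198
d((25, 0), (4, -16)) = 26.4008
d((22, 13), (-8, 20)) = 30.8058
d((22, 13), (15, -2)) = 16.5529
d((22, 13), (4, -16)) = 34.1321
d((-8, 20), (15, -2)) = 31.8277
d((-8, 20), (4, -16)) = 37.9473
d((15, -2), (4, -16)) = 17.8045

Closest pair: (17, -4) and (15, -2) with distance 2.8284

The closest pair is (17, -4) and (15, -2) with Euclidean distance 2.8284. For 8 points, brute-force pairwise comparison is shown above. For large n, the divide-and-conquer algorithm (sort by x, recurse on halves, check the dividing strip) achieves O(n log n).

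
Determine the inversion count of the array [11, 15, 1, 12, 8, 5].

Finding inversions in [11, 15, 1, 12, 8, 5]:

(0, 2): arr[0]=11 > arr[2]=1
(0, 4): arr[0]=11 > arr[4]=8
(0, 5): arr[0]=11 > arr[5]=5
(1, 2): arr[1]=15 > arr[2]=1
(1, 3): arr[1]=15 > arr[3]=12
(1, 4): arr[1]=15 > arr[4]=8
(1, 5): arr[1]=15 > arr[5]=5
(3, 4): arr[3]=12 > arr[4]=8
(3, 5): arr[3]=12 > arr[5]=5
(4, 5): arr[4]=8 > arr[5]=5

Total inversions: 10

The array has 10 inversion(s): (0,2), (0,4), (0,5), (1,2), (1,3), (1,4), (1,5), (3,4), (3,5), (4,5). Each pair (i,j) satisfies i < j and arr[i] > arr[j].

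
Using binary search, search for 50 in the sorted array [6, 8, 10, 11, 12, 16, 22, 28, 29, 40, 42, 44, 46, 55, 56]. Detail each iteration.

Binary search for 50 in [6, 8, 10, 11, 12, 16, 22, 28, 29, 40, 42, 44, 46, 55, 56]:

lo=0, hi=14, mid=7, arr[mid]=28 -> 28 < 50, search right half
lo=8, hi=14, mid=11, arr[mid]=44 -> 44 < 50, search right half
lo=12, hi=14, mid=13, arr[mid]=55 -> 55 > 50, search left half
lo=12, hi=12, mid=12, arr[mid]=46 -> 46 < 50, search right half
lo=13 > hi=12, target 50 not found

Binary search determines that 50 is not in the array after 4 comparisons. The search space was exhausted without finding the target.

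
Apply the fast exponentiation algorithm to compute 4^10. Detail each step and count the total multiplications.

Computing 4^10 by squaring (build up from 4^1; each line after the first costs one multiplication):

4^1 = 4
4^2 = (4^1)^2 = 4^2 = 16
4^4 = (4^2)^2 = 16^2 = 256
4^5 = 4 * 4^4 = 4 * 256 = 1024
4^10 = (4^5)^2 = 1024^2 = 1048576

Result: 1048576
Multiplications needed: 4 (4 lines after 4^1)

4^10 = 1048576. Using exponentiation by squaring, this requires 4 multiplications. The key idea: if the exponent is even, square the half-power; if odd, multiply by the base once.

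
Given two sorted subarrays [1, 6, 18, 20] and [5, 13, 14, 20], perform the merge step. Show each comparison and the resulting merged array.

Merging process:

Compare 1 vs 5: take 1 from left. Merged: [1]
Compare 6 vs 5: take 5 from right. Merged: [1, 5]
Compare 6 vs 13: take 6 from left. Merged: [1, 5, 6]
Compare 18 vs 13: take 13 from right. Merged: [1, 5, 6, 13]
Compare 18 vs 14: take 14 from right. Merged: [1, 5, 6, 13, 14]
Compare 18 vs 20: take 18 from left. Merged: [1, 5, 6, 13, 14, 18]
Compare 20 vs 20: take 20 from left. Merged: [1, 5, 6, 13, 14, 18, 20]
Append remaining from right: [20]. Merged: [1, 5, 6, 13, 14, 18, 20, 20]

Final merged array: [1, 5, 6, 13, 14, 18, 20, 20]
Total comparisons: 7

The merged array is [1, 5, 6, 13, 14, 18, 20, 20], requiring 7 comparisons. The merge step runs in O(n) time where n is the total number of elements.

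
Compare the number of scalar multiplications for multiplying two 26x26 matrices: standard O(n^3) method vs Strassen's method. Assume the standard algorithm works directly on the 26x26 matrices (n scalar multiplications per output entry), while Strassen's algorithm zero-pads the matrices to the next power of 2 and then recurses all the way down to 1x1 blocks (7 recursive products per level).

Matrix multiplication for 26x26 matrices:

Strassen's algorithm requires power-of-2 dimensions. Pad 26x26 to 32x32 (next power of 2).

Standard algorithm: 26^3 = 17576 multiplications
Strassen's algorithm: 7^(log2(32)) = 7^5 = 16807 multiplications
Savings: 17576 - 16807 = 769 multiplications

Standard: 17576 multiplications (26^3). Strassen: 16807 multiplications (7^5, after padding to 32x32). Strassen reduces 8 recursive multiplications to 7 at each level.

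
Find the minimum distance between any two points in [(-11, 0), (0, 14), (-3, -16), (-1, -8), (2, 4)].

Computing all pairwise distances among 5 points:

d((-11, 0), (0, 14)) = 17.8045
d((-11, 0), (-3, -16)) = 17.8885
d((-11, 0), (-1, -8)) = 12.8062
d((-11, 0), (2, 4)) = 13.6015
d((0, 14), (-3, -16)) = 30.1496
d((0, 14), (-1, -8)) = 22.0227
d((0, 14), (2, 4)) = 10.198
d((-3, -16), (-1, -8)) = 8.2462 <-- minimum
d((-3, -16), (2, 4)) = 20.6155
d((-1, -8), (2, 4)) = 12.3693

Closest pair: (-3, -16) and (-1, -8) with distance 8.2462

The closest pair is (-3, -16) and (-1, -8) with Euclidean distance 8.2462. For 5 points, brute-force pairwise comparison is shown above. For large n, the divide-and-conquer algorithm (sort by x, recurse on halves, check the dividing strip) achieves O(n log n).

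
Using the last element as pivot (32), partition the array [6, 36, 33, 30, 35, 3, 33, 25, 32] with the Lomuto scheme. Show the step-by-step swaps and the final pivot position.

Lomuto partition with pivot = 32:

Initial array: [6, 36, 33, 30, 35, 3, 33, 25, 32]

arr[0]=6 <= 32: swap with position 0, array becomes [6, 36, 33, 30, 35, 3, 33, 25, 32]
arr[1]=36 > 32: no swap
arr[2]=33 > 32: no swap
arr[3]=30 <= 32: swap with position 1, array becomes [6, 30, 33, 36, 35, 3, 33, 25, 32]
arr[4]=35 > 32: no swap
arr[5]=3 <= 32: swap with position 2, array becomes [6, 30, 3, 36, 35, 33, 33, 25, 32]
arr[6]=33 > 32: no swap
arr[7]=25 <= 32: swap with position 3, array becomes [6, 30, 3, 25, 35, 33, 33, 36, 32]

Place pivot at position 4: [6, 30, 3, 25, 32, 33, 33, 36, 35]
Pivot position: 4

After partitioning with pivot 32, the array becomes [6, 30, 3, 25, 32, 33, 33, 36, 35]. The pivot is placed at index 4. All elements to the left of the pivot are <= 32, and all elements to the right are > 32.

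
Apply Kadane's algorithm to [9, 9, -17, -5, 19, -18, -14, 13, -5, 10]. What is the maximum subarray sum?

Using Kadane's algorithm on [9, 9, -17, -5, 19, -18, -14, 13, -5, 10]:

Scanning through the array:
Position 1 (value 9): max_ending_here = 18, max_so_far = 18
Position 2 (value -17): max_ending_here = 1, max_so_far = 18
Position 3 (value -5): max_ending_here = -4, max_so_far = 18
Position 4 (value 19): max_ending_here = 19, max_so_far = 19
Position 5 (value -18): max_ending_here = 1, max_so_far = 19
Position 6 (value -14): max_ending_here = -13, max_so_far = 19
Position 7 (value 13): max_ending_here = 13, max_so_far = 19
Position 8 (value -5): max_ending_here = 8, max_so_far = 19
Position 9 (value 10): max_ending_here = 18, max_so_far = 19

Maximum subarray: [19]
Maximum sum: 19

The maximum subarray is [19] with sum 19. This subarray runs from index 4 to index 4.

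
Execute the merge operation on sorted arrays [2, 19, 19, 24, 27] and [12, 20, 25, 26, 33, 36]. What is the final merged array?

Merging process:

Compare 2 vs 12: take 2 from left. Merged: [2]
Compare 19 vs 12: take 12 from right. Merged: [2, 12]
Compare 19 vs 20: take 19 from left. Merged: [2, 12, 19]
Compare 19 vs 20: take 19 from left. Merged: [2, 12, 19, 19]
Compare 24 vs 20: take 20 from right. Merged: [2, 12, 19, 19, 20]
Compare 24 vs 25: take 24 from left. Merged: [2, 12, 19, 19, 20, 24]
Compare 27 vs 25: take 25 from right. Merged: [2, 12, 19, 19, 20, 24, 25]
Compare 27 vs 26: take 26 from right. Merged: [2, 12, 19, 19, 20, 24, 25, 26]
Compare 27 vs 33: take 27 from left. Merged: [2, 12, 19, 19, 20, 24, 25, 26, 27]
Append remaining from right: [33, 36]. Merged: [2, 12, 19, 19, 20, 24, 25, 26, 27, 33, 36]

Final merged array: [2, 12, 19, 19, 20, 24, 25, 26, 27, 33, 36]
Total comparisons: 9

The merged array is [2, 12, 19, 19, 20, 24, 25, 26, 27, 33, 36], requiring 9 comparisons. The merge step runs in O(n) time where n is the total number of elements.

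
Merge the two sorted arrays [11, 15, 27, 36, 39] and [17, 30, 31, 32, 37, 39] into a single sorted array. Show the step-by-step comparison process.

Merging process:

Compare 11 vs 17: take 11 from left. Merged: [11]
Compare 15 vs 17: take 15 from left. Merged: [11, 15]
Compare 27 vs 17: take 17 from right. Merged: [11, 15, 17]
Compare 27 vs 30: take 27 from left. Merged: [11, 15, 17, 27]
Compare 36 vs 30: take 30 from right. Merged: [11, 15, 17, 27, 30]
Compare 36 vs 31: take 31 from right. Merged: [11, 15, 17, 27, 30, 31]
Compare 36 vs 32: take 32 from right. Merged: [11, 15, 17, 27, 30, 31, 32]
Compare 36 vs 37: take 36 from left. Merged: [11, 15, 17, 27, 30, 31, 32, 36]
Compare 39 vs 37: take 37 from right. Merged: [11, 15, 17, 27, 30, 31, 32, 36, 37]
Compare 39 vs 39: take 39 from left. Merged: [11, 15, 17, 27, 30, 31, 32, 36, 37, 39]
Append remaining from right: [39]. Merged: [11, 15, 17, 27, 30, 31, 32, 36, 37, 39, 39]

Final merged array: [11, 15, 17, 27, 30, 31, 32, 36, 37, 39, 39]
Total comparisons: 10

The merged array is [11, 15, 17, 27, 30, 31, 32, 36, 37, 39, 39], requiring 10 comparisons. The merge step runs in O(n) time where n is the total number of elements.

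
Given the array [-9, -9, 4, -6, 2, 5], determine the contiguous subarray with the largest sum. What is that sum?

Using Kadane's algorithm on [-9, -9, 4, -6, 2, 5]:

Scanning through the array:
Position 1 (value -9): max_ending_here = -9, max_so_far = -9
Position 2 (value 4): max_ending_here = 4, max_so_far = 4
Position 3 (value -6): max_ending_here = -2, max_so_far = 4
Position 4 (value 2): max_ending_here = 2, max_so_far = 4
Position 5 (value 5): max_ending_here = 7, max_so_far = 7

Maximum subarray: [2, 5]
Maximum sum: 7

The maximum subarray is [2, 5] with sum 7. This subarray runs from index 4 to index 5.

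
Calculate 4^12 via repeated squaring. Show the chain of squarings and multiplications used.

Computing 4^12 by squaring (build up from 4^1; each line after the first costs one multiplication):

4^1 = 4
4^2 = (4^1)^2 = 4^2 = 16
4^3 = 4 * 4^2 = 4 * 16 = 64
4^6 = (4^3)^2 = 64^2 = 4096
4^12 = (4^6)^2 = 4096^2 = 16777216

Result: 16777216
Multiplications needed: 4 (4 lines after 4^1)

4^12 = 16777216. Using exponentiation by squaring, this requires 4 multiplications. The key idea: if the exponent is even, square the half-power; if odd, multiply by the base once.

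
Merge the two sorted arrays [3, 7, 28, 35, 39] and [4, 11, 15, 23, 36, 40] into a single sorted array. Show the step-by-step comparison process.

Merging process:

Compare 3 vs 4: take 3 from left. Merged: [3]
Compare 7 vs 4: take 4 from right. Merged: [3, 4]
Compare 7 vs 11: take 7 from left. Merged: [3, 4, 7]
Compare 28 vs 11: take 11 from right. Merged: [3, 4, 7, 11]
Compare 28 vs 15: take 15 from right. Merged: [3, 4, 7, 11, 15]
Compare 28 vs 23: take 23 from right. Merged: [3, 4, 7, 11, 15, 23]
Compare 28 vs 36: take 28 from left. Merged: [3, 4, 7, 11, 15, 23, 28]
Compare 35 vs 36: take 35 from left. Merged: [3, 4, 7, 11, 15, 23, 28, 35]
Compare 39 vs 36: take 36 from right. Merged: [3, 4, 7, 11, 15, 23, 28, 35, 36]
Compare 39 vs 40: take 39 from left. Merged: [3, 4, 7, 11, 15, 23, 28, 35, 36, 39]
Append remaining from right: [40]. Merged: [3, 4, 7, 11, 15, 23, 28, 35, 36, 39, 40]

Final merged array: [3, 4, 7, 11, 15, 23, 28, 35, 36, 39, 40]
Total comparisons: 10

The merged array is [3, 4, 7, 11, 15, 23, 28, 35, 36, 39, 40], requiring 10 comparisons. The merge step runs in O(n) time where n is the total number of elements.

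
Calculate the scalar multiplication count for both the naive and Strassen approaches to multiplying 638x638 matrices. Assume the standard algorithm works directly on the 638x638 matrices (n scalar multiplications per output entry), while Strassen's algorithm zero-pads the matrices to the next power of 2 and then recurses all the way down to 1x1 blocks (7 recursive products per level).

Matrix multiplication for 638x638 matrices:

Strassen's algorithm requires power-of-2 dimensions. Pad 638x638 to 1024x1024 (next power of 2).

Standard algorithm: 638^3 = 259694072 multiplications
Strassen's algorithm: 7^(log2(1024)) = 7^10 = 282475249 multiplications
Difference: 259694072 - 282475249 = -22781177 (Strassen uses MORE here due to padding overhead — for small or just-over-power-of-2 n, padding can outweigh the per-level savings)

Standard: 259694072 multiplications (638^3). Strassen: 282475249 multiplications (7^10, after padding to 1024x1024). Strassen reduces 8 recursive multiplications to 7 at each level.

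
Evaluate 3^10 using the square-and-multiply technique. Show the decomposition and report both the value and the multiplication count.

Computing 3^10 by squaring (build up from 3^1; each line after the first costs one multiplication):

3^1 = 3
3^2 = (3^1)^2 = 3^2 = 9
3^4 = (3^2)^2 = 9^2 = 81
3^5 = 3 * 3^4 = 3 * 81 = 243
3^10 = (3^5)^2 = 243^2 = 59049

Result: 59049
Multiplications needed: 4 (4 lines after 3^1)

3^10 = 59049. Using exponentiation by squaring, this requires 4 multiplications. The key idea: if the exponent is even, square the half-power; if odd, multiply by the base once.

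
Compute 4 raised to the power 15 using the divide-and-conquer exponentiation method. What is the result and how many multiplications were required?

Computing 4^15 by squaring (build up from 4^1; each line after the first costs one multiplication):

4^1 = 4
4^2 = (4^1)^2 = 4^2 = 16
4^3 = 4 * 4^2 = 4 * 16 = 64
4^6 = (4^3)^2 = 64^2 = 4096
4^7 = 4 * 4^6 = 4 * 4096 = 16384
4^14 = (4^7)^2 = 16384^2 = 268435456
4^15 = 4 * 4^14 = 4 * 268435456 = 1073741824

Result: 1073741824
Multiplications needed: 6 (6 lines after 4^1)

4^15 = 1073741824. Using exponentiation by squaring, this requires 6 multiplications. The key idea: if the exponent is even, square the half-power; if odd, multiply by the base once.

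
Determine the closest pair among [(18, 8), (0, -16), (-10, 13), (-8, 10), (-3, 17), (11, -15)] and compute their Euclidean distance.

Computing all pairwise distances among 6 points:

d((18, 8), (0, -16)) = 30.0
d((18, 8), (-10, 13)) = 28.4429
d((18, 8), (-8, 10)) = 26.0768
d((18, 8), (-3, 17)) = 22.8473
d((18, 8), (11, -15)) = 24.0416
d((0, -16), (-10, 13)) = 30.6757
d((0, -16), (-8, 10)) = 27.2029
d((0, -16), (-3, 17)) = 33.1361
d((0, -16), (11, -15)) = 11.0454
d((-10, 13), (-8, 10)) = 3.6056 <-- minimum
d((-10, 13), (-3, 17)) = 8.0623
d((-10, 13), (11, -15)) = 35.0
d((-8, 10), (-3, 17)) = 8.6023
d((-8, 10), (11, -15)) = 31.4006
d((-3, 17), (11, -15)) = 34.9285

Closest pair: (-10, 13) and (-8, 10) with distance 3.6056

The closest pair is (-10, 13) and (-8, 10) with Euclidean distance 3.6056. For 6 points, brute-force pairwise comparison is shown above. For large n, the divide-and-conquer algorithm (sort by x, recurse on halves, check the dividing strip) achieves O(n log n).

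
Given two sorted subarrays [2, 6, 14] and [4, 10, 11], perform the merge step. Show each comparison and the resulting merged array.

Merging process:

Compare 2 vs 4: take 2 from left. Merged: [2]
Compare 6 vs 4: take 4 from right. Merged: [2, 4]
Compare 6 vs 10: take 6 from left. Merged: [2, 4, 6]
Compare 14 vs 10: take 10 from right. Merged: [2, 4, 6, 10]
Compare 14 vs 11: take 11 from right. Merged: [2, 4, 6, 10, 11]
Append remaining from left: [14]. Merged: [2, 4, 6, 10, 11, 14]

Final merged array: [2, 4, 6, 10, 11, 14]
Total comparisons: 5

The merged array is [2, 4, 6, 10, 11, 14], requiring 5 comparisons. The merge step runs in O(n) time where n is the total number of elements.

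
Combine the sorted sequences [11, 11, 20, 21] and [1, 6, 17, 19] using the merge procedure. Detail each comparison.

Merging process:

Compare 11 vs 1: take 1 from right. Merged: [1]
Compare 11 vs 6: take 6 from right. Merged: [1, 6]
Compare 11 vs 17: take 11 from left. Merged: [1, 6, 11]
Compare 11 vs 17: take 11 from left. Merged: [1, 6, 11, 11]
Compare 20 vs 17: take 17 from right. Merged: [1, 6, 11, 11, 17]
Compare 20 vs 19: take 19 from right. Merged: [1, 6, 11, 11, 17, 19]
Append remaining from left: [20, 21]. Merged: [1, 6, 11, 11, 17, 19, 20, 21]

Final merged array: [1, 6, 11, 11, 17, 19, 20, 21]
Total comparisons: 6

The merged array is [1, 6, 11, 11, 17, 19, 20, 21], requiring 6 comparisons. The merge step runs in O(n) time where n is the total number of elements.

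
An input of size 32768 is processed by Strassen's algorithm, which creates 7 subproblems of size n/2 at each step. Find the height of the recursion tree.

For divide and conquer with division factor 2:

Problem sizes at each level:
Level 0: 32768
Level 1: 16384
Level 2: 8192
Level 3: 4096
Level 4: 2048
Level 5: 1024
Level 6: 512
Level 7: 256
Level 8: 128
Level 9: 64
Level 10: 32
Level 11: 16
Level 12: 8
Level 13: 4
Level 14: 2
Level 15: 1

The root is level 0 and the size-1 base case is level 15 (the tree spans levels 0 through 15, i.e. 16 levels counting the root), so the depth is the number of divisions: log_2(32768) = 15

The recursion tree depth is log_2(32768) = 15. At each level, the problem size is divided by 2, so it takes 15 divisions to reduce to a base case of size 1. The algorithm makes 7 recursive calls at each level.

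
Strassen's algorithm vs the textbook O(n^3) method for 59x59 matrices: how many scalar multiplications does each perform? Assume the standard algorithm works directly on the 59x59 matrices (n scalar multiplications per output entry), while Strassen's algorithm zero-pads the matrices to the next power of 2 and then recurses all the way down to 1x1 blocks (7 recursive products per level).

Matrix multiplication for 59x59 matrices:

Strassen's algorithm requires power-of-2 dimensions. Pad 59x59 to 64x64 (next power of 2).

Standard algorithm: 59^3 = 205379 multiplications
Strassen's algorithm: 7^(log2(64)) = 7^6 = 117649 multiplications
Savings: 205379 - 117649 = 87730 multiplications

Standard: 205379 multiplications (59^3). Strassen: 117649 multiplications (7^6, after padding to 64x64). Strassen reduces 8 recursive multiplications to 7 at each level.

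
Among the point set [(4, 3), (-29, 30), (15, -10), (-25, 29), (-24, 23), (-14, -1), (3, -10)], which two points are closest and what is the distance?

Computing all pairwise distances among 7 points:

d((4, 3), (-29, 30)) = 42.638
d((4, 3), (15, -10)) = 17.0294
d((4, 3), (-25, 29)) = 38.9487
d((4, 3), (-24, 23)) = 34.4093
d((4, 3), (-14, -1)) = 18.4391
d((4, 3), (3, -10)) = 13.0384
d((-29, 30), (15, -10)) = 59.4643
d((-29, 30), (-25, 29)) = 4.1231 <-- minimum
d((-29, 30), (-24, 23)) = 8.6023
d((-29, 30), (-14, -1)) = 34.4384
d((-29, 30), (3, -10)) = 51.225
d((15, -10), (-25, 29)) = 55.8659
d((15, -10), (-24, 23)) = 51.0882
d((15, -10), (-14, -1)) = 30.3645
d((15, -10), (3, -10)) = 12.0
d((-25, 29), (-24, 23)) = 6.0828
d((-25, 29), (-14, -1)) = 31.9531
d((-25, 29), (3, -10)) = 48.0104
d((-24, 23), (-14, -1)) = 26.0
d((-24, 23), (3, -10)) = 42.638
d((-14, -1), (3, -10)) = 19.2354

Closest pair: (-29, 30) and (-25, 29) with distance 4.1231

The closest pair is (-29, 30) and (-25, 29) with Euclidean distance 4.1231. For 7 points, brute-force pairwise comparison is shown above. For large n, the divide-and-conquer algorithm (sort by x, recurse on halves, check the dividing strip) achieves O(n log n).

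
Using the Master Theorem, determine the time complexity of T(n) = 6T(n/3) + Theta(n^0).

Master Theorem for T(n) = 6T(n/3) + O(n^0):

a = 6, b = 3, c = 0
log_b(a) = log_3(6) = 1.6309

Case 1: c = 0 < log_3(6) = 1.6309
T(n) = O(n^(log_3 6))

For T(n) = 6T(n/3) + O(n^0): log_3(6) = 1.6309. This is Case 1 of the Master Theorem (c < log_b(a), work dominated by leaves), giving O(n^(log_3 6)).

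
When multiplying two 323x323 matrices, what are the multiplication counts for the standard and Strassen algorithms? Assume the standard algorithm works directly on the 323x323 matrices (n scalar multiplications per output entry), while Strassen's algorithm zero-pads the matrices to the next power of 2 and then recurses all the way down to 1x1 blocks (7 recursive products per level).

Matrix multiplication for 323x323 matrices:

Strassen's algorithm requires power-of-2 dimensions. Pad 323x323 to 512x512 (next power of 2).

Standard algorithm: 323^3 = 33698267 multiplications
Strassen's algorithm: 7^(log2(512)) = 7^9 = 40353607 multiplications
Difference: 33698267 - 40353607 = -6655340 (Strassen uses MORE here due to padding overhead — for small or just-over-power-of-2 n, padding can outweigh the per-level savings)

Standard: 33698267 multiplications (323^3). Strassen: 40353607 multiplications (7^9, after padding to 512x512). Strassen reduces 8 recursive multiplications to 7 at each level.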